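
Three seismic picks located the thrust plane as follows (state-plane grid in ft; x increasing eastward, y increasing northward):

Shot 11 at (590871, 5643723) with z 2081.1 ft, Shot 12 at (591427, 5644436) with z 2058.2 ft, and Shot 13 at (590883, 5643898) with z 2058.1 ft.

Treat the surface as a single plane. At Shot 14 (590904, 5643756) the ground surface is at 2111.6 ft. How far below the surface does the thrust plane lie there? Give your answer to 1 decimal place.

Let the plane be z = a·x + b·y + c.
Shot 12−Shot 11: 556a + 713b = −22.9;  Shot 13−Shot 11: 12a + 175b = −23.
Solving gives a = 0.139631975, b = −0.141003335.
Then c = 2081.1 − a·590871 − b·5643723 = 715360.38.
At (590904, 5643756): z_contact = 82509.09 − 795788.42 + 715360.38 = 2081.05 ft.
Depth below ground = 2111.6 − 2081.05 = 30.5 ft.

30.5 ft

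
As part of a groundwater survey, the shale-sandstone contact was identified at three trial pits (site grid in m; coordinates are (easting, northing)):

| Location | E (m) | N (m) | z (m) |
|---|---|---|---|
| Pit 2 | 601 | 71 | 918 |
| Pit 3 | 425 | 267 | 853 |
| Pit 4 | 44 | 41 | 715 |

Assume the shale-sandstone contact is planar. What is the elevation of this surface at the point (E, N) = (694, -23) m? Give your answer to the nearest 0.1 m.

Let the plane be z = a·E + b·N + c.
Pit 3−Pit 2: −176a + 196b = −65;  Pit 4−Pit 2: −557a − 30b = −203.
Solving gives a = 0.36468, b = −0.00417.
Then c = 918 − a·601 − b·71 = 699.13.
At (694, -23): z = 253.1 + 0.1 + 699.13 = 952.3 m.

952.3 m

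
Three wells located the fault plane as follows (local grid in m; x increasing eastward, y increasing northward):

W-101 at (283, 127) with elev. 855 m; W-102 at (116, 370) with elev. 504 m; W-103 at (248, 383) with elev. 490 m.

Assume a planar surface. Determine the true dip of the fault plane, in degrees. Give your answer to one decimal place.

Two edge vectors: W-101→W-102 = (-167, 243, -351), W-101→W-103 = (-35, 256, -365).
Normal n = (W-101→W-102) × (W-101→W-103) = (1161, -48670, -34247).
So ∂z/∂x = −n_x/n_z = 0.03390 and ∂z/∂y = −n_y/n_z = −1.42115.
Gradient magnitude |∇z| = √(a² + b²) = √(0.00115 + 2.01966) = 1.42155.
True dip = arctan(1.42155) = 54.9°, dipping toward N (azimuth ≈ 359°).

54.9°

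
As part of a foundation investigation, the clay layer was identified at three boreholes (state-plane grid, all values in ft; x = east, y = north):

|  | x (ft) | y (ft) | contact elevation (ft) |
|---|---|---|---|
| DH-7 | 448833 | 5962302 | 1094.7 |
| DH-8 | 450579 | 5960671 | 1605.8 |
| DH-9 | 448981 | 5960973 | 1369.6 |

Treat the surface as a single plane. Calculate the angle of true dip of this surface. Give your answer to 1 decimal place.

Let the plane be z = a·x + b·y + c.
DH-8−DH-7: 1746a − 1631b = 511.1;  DH-9−DH-7: 148a − 1329b = 274.9.
Solving gives a = 0.11106, b = −0.19448.
Gradient magnitude |∇z| = √(a² + b²) = √(0.01233 + 0.03782) = 0.22395.
True dip = arctan(0.22395) = 12.6°, dipping toward NNW (azimuth ≈ 330°).

12.6°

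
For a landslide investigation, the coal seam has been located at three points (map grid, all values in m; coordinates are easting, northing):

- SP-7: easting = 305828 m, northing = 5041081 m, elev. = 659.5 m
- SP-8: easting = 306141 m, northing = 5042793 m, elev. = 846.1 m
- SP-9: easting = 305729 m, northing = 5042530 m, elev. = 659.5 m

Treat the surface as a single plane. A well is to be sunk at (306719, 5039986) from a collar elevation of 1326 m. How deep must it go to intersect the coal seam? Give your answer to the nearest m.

Two edge vectors: SP-7→SP-8 = (313, 1712, 186.6), SP-7→SP-9 = (-99, 1449, 0).
Normal n = (SP-7→SP-8) × (SP-7→SP-9) = (-270383.4, -18473.4, 623025).
So ∂z/∂easting = −n_x/n_z = 0.43398483 and ∂z/∂northing = −n_y/n_z = 0.02965114.
Intercept c from SP-7: 659.5 − 132724.71 − 149473.79 = −281539.00.
At (306719, 5039986): z_contact = 133111.4 + 149441.3 − 281539.00 = 1013.7 m.
Depth below ground = 1326 − 1013.7 = 312 m.

312 m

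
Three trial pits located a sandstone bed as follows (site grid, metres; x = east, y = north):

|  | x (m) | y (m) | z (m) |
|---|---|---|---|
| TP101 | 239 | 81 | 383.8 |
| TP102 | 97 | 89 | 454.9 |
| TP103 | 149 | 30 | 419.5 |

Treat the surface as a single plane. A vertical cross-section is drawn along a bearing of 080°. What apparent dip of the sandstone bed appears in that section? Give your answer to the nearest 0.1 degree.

Two edge vectors: TP101→TP102 = (-142, 8, 71.1), TP101→TP103 = (-90, -51, 35.7).
Normal n = (TP101→TP102) × (TP101→TP103) = (3911.7, -1329.6, 7962).
So ∂z/∂x = −n_x/n_z = −0.49130 and ∂z/∂y = −n_y/n_z = 0.16699.
Unit vector along 080° is (sin 80°, cos 80°) = (0.9848, 0.1736).
Slope in that direction = a·(0.9848) + b·(0.1736) = −0.45483.
Apparent dip = arctan|0.45483| = 24.5° (true dip is 27.4°, so apparent ≤ true as expected).

24.5°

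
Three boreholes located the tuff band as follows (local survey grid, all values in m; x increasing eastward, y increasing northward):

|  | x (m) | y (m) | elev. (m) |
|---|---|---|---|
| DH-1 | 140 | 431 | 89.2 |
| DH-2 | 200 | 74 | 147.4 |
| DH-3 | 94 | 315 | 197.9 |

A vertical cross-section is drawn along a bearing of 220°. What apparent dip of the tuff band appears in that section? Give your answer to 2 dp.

Two edge vectors: DH-1→DH-2 = (60, -357, 58.2), DH-1→DH-3 = (-46, -116, 108.7).
Normal n = (DH-1→DH-2) × (DH-1→DH-3) = (-32054.7, -9199.2, -23382).
So ∂z/∂x = −n_x/n_z = −1.37091 and ∂z/∂y = −n_y/n_z = −0.39343.
Unit vector along 220° is (sin 220°, cos 220°) = (-0.6428, -0.7660).
Slope in that direction = a·(-0.6428) + b·(-0.7660) = 1.18259.
Apparent dip = arctan|1.18259| = 49.78° (true dip is 55.0°, so apparent ≤ true as expected).

49.78°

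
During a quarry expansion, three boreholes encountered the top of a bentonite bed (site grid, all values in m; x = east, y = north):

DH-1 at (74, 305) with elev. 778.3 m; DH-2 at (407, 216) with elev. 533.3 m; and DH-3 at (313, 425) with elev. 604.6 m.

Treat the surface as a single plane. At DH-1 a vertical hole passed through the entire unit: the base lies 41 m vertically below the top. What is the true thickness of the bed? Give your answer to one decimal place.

33.1 m

Let the plane be z = a·x + b·y + c.
DH-2−DH-1: 333a − 89b = −245;  DH-3−DH-1: 239a + 120b = −173.7.
Solving gives a = −0.73262, b = 0.01164.
|∇z| = √(a²+b²) = 0.73272, so dip δ = arctan(0.73272) = 36.23°.
True thickness = vertical thickness × cos δ = 41 × cos 36.23° = 33.1 m.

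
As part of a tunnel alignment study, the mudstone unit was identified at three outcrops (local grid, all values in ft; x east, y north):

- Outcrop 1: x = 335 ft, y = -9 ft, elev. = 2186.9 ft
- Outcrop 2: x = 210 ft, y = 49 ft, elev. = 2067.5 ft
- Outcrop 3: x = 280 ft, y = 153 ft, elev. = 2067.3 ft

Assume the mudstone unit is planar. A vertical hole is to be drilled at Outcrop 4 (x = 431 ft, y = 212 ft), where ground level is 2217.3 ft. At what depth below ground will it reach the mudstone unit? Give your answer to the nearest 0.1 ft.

69.2 ft

Two edge vectors: Outcrop 1→Outcrop 2 = (-125, 58, -119.4), Outcrop 1→Outcrop 3 = (-55, 162, -119.6).
Normal n = (Outcrop 1→Outcrop 2) × (Outcrop 1→Outcrop 3) = (12406, -8383, -17060).
So ∂z/∂x = −n_x/n_z = 0.72720 and ∂z/∂y = −n_y/n_z = −0.49138.
Intercept c from Outcrop 1: 2186.9 − 243.61 − 4.42 = 1938.87.
At (431, 212): z_contact = 313.42 − 104.17 + 1938.87 = 2148.12 ft.
Depth below ground = 2217.3 − 2148.12 = 69.2 ft.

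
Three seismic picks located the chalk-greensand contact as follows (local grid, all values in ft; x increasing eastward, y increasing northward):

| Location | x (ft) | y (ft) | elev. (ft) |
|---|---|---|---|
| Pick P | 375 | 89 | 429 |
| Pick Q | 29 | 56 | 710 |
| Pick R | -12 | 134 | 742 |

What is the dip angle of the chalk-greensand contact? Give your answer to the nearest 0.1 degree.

Two edge vectors: Pick P→Pick Q = (-346, -33, 281), Pick P→Pick R = (-387, 45, 313).
Normal n = (Pick P→Pick Q) × (Pick P→Pick R) = (-22974, -449, -28341).
So ∂z/∂x = −n_x/n_z = −0.81063 and ∂z/∂y = −n_y/n_z = −0.01584.
Gradient magnitude |∇z| = √(a² + b²) = √(0.65712 + 0.00025) = 0.81078.
True dip = arctan(0.81078) = 39.0°, dipping toward E (azimuth ≈ 089°).

39.0°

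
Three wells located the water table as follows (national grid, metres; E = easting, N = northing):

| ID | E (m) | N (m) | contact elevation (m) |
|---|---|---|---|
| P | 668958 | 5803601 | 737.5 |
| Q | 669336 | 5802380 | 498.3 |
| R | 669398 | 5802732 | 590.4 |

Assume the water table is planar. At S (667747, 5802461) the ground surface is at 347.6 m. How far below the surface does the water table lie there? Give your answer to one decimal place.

45.1 m

Let the plane be z = a·E + b·N + c.
Q−P: 378a − 1221b = −239.2;  R−P: 440a − 869b = −147.1.
Solving gives a = 0.135351460, b = 0.237807413.
Then c = 737.5 − a·668958 − b·5803601 = −1469946.28.
At (667747, 5802461): z_contact = 90380.53 + 1379868.24 − 1469946.28 = 302.49 m.
Depth below ground = 347.6 − 302.49 = 45.1 m.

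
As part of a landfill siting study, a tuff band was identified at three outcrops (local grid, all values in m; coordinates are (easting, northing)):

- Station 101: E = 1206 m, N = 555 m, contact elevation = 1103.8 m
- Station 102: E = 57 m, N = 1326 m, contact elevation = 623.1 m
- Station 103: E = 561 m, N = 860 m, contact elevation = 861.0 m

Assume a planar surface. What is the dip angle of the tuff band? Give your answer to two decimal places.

19.19°

Let the plane be z = a·E + b·N + c.
Station 102−Station 101: −1149a + 771b = −480.7;  Station 103−Station 101: −645a + 305b = −242.8.
Solving gives a = 0.27637, b = −0.21161.
Gradient magnitude |∇z| = √(a² + b²) = √(0.07638 + 0.04478) = 0.34808.
True dip = arctan(0.34808) = 19.19°, dipping toward NW (azimuth ≈ 307°).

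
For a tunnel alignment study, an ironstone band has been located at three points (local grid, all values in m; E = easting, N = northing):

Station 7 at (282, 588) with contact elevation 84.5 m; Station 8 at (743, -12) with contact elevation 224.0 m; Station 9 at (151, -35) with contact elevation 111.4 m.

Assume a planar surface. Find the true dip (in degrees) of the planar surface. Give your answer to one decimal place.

Let the plane be z = a·E + b·N + c.
Station 8−Station 7: 461a − 600b = 139.5;  Station 9−Station 7: −131a − 623b = 26.9.
Solving gives a = 0.19346, b = −0.08386.
Gradient magnitude |∇z| = √(a² + b²) = √(0.03743 + 0.00703) = 0.21085.
True dip = arctan(0.21085) = 11.9°, dipping toward WNW (azimuth ≈ 293°).

11.9°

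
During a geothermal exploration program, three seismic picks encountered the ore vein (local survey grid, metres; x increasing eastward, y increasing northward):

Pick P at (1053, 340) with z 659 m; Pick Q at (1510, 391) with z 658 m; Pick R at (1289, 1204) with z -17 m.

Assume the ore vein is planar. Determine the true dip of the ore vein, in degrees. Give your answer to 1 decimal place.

Let the plane be z = a·x + b·y + c.
Pick Q−Pick P: 457a + 51b = −1;  Pick R−Pick P: 236a + 864b = −676.
Solving gives a = 0.08780, b = −0.80639.
Gradient magnitude |∇z| = √(a² + b²) = √(0.00771 + 0.65027) = 0.81116.
True dip = arctan(0.81116) = 39.0°, dipping toward N (azimuth ≈ 354°).

39.0°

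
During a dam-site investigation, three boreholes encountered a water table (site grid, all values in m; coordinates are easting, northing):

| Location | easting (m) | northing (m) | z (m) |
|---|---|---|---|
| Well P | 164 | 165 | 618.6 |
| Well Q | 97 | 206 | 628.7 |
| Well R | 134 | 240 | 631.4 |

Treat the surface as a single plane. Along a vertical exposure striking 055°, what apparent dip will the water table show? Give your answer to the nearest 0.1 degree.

1.9°

Two edge vectors: Well P→Well Q = (-67, 41, 10.1), Well P→Well R = (-30, 75, 12.8).
Normal n = (Well P→Well Q) × (Well P→Well R) = (-232.7, 554.6, -3795).
So ∂z/∂easting = −n_x/n_z = −0.06132 and ∂z/∂northing = −n_y/n_z = 0.14614.
Unit vector along 055° is (sin 55°, cos 55°) = (0.8192, 0.5736).
Slope in that direction = a·(0.8192) + b·(0.5736) = 0.03359.
Apparent dip = arctan|0.03359| = 1.9° (true dip is 9.0°, so apparent ≤ true as expected).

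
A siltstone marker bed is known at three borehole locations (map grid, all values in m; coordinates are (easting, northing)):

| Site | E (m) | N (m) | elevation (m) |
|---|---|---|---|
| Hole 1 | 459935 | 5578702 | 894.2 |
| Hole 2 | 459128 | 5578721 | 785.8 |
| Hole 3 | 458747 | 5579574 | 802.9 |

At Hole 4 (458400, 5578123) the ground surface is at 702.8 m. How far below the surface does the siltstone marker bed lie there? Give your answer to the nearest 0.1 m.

Let the plane be z = a·E + b·N + c.
Hole 2−Hole 1: −807a + 19b = −108.4;  Hole 3−Hole 1: −1188a + 872b = −91.3.
Solving gives a = 0.136229248, b = 0.080894893.
Then c = 894.2 − a·459935 − b·5578702 = −513050.90.
At (458400, 5578123): z_contact = 62447.49 + 451241.66 − 513050.90 = 638.25 m.
Depth below ground = 702.8 − 638.25 = 64.6 m.

64.6 m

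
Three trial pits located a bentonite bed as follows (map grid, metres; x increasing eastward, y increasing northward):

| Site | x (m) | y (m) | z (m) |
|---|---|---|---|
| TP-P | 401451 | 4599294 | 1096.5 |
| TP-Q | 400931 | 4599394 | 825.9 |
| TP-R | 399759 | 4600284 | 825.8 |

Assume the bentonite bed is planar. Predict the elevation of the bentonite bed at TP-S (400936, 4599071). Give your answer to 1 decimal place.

Two edge vectors: TP-P→TP-Q = (-520, 100, -270.6), TP-P→TP-R = (-1692, 990, -270.7).
Normal n = (TP-P→TP-Q) × (TP-P→TP-R) = (240824, 317091.2, -345600).
So ∂z/∂x = −n_x/n_z = 0.696828704 and ∂z/∂y = −n_y/n_z = 0.917509259.
Intercept c from TP-P: 1096.5 − 279742.58 − 4219894.83 = −4498540.91.
At (400936, 4599071): z = 279383.7 + 4219690.2 − 4498540.91 = 533.0 m.

533.0 m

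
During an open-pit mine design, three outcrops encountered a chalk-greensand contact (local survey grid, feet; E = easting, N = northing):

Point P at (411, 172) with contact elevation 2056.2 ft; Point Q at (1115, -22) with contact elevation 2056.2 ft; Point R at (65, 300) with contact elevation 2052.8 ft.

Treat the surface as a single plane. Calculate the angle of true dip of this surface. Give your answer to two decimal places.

Two edge vectors: Point P→Point Q = (704, -194, 0), Point P→Point R = (-346, 128, -3.4).
Normal n = (Point P→Point Q) × (Point P→Point R) = (659.6, 2393.6, 22988).
So ∂z/∂E = −n_x/n_z = −0.02869 and ∂z/∂N = −n_y/n_z = −0.10412.
Gradient magnitude |∇z| = √(a² + b²) = √(0.00082 + 0.01084) = 0.10801.
True dip = arctan(0.10801) = 6.16°, dipping toward NNE (azimuth ≈ 015°).

6.16°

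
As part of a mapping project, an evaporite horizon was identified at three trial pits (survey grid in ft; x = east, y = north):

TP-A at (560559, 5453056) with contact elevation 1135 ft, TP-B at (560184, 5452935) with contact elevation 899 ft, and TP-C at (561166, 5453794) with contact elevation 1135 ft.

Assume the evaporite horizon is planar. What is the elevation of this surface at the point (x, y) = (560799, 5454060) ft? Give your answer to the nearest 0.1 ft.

Let the plane be z = a·x + b·y + c.
TP-B−TP-A: −375a − 121b = −236;  TP-C−TP-A: 607a + 738b = 0.
Solving gives a = 0.856691736, b = −0.704623149.
Then c = 1135 − a·560559 − b·5453056 = 3363258.23.
At (560799, 5454060): z = 480431.9 − 3843056.9 + 3363258.23 = 633.2 ft.

633.2 ft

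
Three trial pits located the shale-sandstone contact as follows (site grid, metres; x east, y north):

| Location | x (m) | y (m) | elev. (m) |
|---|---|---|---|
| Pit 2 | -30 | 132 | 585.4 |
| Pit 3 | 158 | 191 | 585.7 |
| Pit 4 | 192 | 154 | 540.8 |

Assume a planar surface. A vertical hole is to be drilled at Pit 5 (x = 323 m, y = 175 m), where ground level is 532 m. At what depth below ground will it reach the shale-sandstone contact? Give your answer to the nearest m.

10 m

Two edge vectors: Pit 2→Pit 3 = (188, 59, 0.3), Pit 2→Pit 4 = (222, 22, -44.6).
Normal n = (Pit 2→Pit 3) × (Pit 2→Pit 4) = (-2638, 8451.4, -8962).
So ∂z/∂x = −n_x/n_z = −0.29435 and ∂z/∂y = −n_y/n_z = 0.94303.
Intercept c from Pit 2: 585.4 − 8.83 − 124.48 = 452.09.
At (323, 175): z_contact = −95.1 + 165.0 + 452.09 = 522.0 m.
Depth below ground = 532 − 522.0 = 10 m.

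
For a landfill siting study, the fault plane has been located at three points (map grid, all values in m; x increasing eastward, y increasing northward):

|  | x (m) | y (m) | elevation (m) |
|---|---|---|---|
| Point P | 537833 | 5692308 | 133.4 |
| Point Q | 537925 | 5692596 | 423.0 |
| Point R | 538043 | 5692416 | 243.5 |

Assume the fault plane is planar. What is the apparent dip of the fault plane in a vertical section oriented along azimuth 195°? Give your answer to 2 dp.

44.15°

Let the plane be z = a·x + b·y + c.
Point Q−Point P: 92a + 288b = 289.6;  Point R−Point P: 210a + 108b = 110.1.
Solving gives a = 0.00855, b = 1.00283.
Unit vector along 195° is (sin 195°, cos 195°) = (-0.2588, -0.9659).
Slope in that direction = a·(-0.2588) + b·(-0.9659) = −0.97087.
Apparent dip = arctan|0.97087| = 44.15° (true dip is 45.1°, so apparent ≤ true as expected).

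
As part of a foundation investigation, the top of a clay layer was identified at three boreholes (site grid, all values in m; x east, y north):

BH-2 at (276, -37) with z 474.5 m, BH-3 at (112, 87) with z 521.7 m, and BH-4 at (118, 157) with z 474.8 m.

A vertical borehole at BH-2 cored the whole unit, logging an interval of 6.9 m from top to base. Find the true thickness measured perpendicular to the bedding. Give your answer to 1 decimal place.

Two edge vectors: BH-2→BH-3 = (-164, 124, 47.2), BH-2→BH-4 = (-158, 194, 0.3).
Normal n = (BH-2→BH-3) × (BH-2→BH-4) = (-9119.6, -7408.4, -12224).
So ∂z/∂x = −n_x/n_z = −0.74604 and ∂z/∂y = −n_y/n_z = −0.60605.
|∇z| = √(a²+b²) = 0.96119, so dip δ = arctan(0.96119) = 43.87°.
True thickness = vertical thickness × cos δ = 6.9 × cos 43.87° = 5.0 m.

5.0 m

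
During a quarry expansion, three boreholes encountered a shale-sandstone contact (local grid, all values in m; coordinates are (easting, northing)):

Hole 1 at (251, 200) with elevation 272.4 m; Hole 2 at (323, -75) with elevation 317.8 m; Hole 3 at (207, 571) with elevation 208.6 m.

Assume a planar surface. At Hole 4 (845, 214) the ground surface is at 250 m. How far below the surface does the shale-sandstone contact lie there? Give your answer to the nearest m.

9 m

Two edge vectors: Hole 1→Hole 2 = (72, -275, 45.4), Hole 1→Hole 3 = (-44, 371, -63.8).
Normal n = (Hole 1→Hole 2) × (Hole 1→Hole 3) = (701.6, 2596, 14612).
So ∂z/∂E = −n_x/n_z = −0.04802 and ∂z/∂N = −n_y/n_z = −0.17766.
Intercept c from Hole 1: 272.4 + 12.05 + 35.53 = 319.98.
At (845, 214): z_contact = −40.6 − 38.0 + 319.98 = 241.4 m.
Depth below ground = 250 − 241.4 = 9 m.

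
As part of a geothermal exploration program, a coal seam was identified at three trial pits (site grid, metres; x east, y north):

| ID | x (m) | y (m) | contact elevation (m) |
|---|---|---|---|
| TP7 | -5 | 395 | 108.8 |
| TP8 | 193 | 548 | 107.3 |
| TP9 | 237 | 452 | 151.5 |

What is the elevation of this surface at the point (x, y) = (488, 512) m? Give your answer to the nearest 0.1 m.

195.5 m

Let the plane be z = a·x + b·y + c.
TP8−TP7: 198a + 153b = −1.5;  TP9−TP7: 242a + 57b = 42.7.
Solving gives a = 0.25713, b = −0.34256.
Then c = 108.8 − a·-5 − b·395 = 245.40.
At (488, 512): z = 125.5 − 175.4 + 245.40 = 195.5 m.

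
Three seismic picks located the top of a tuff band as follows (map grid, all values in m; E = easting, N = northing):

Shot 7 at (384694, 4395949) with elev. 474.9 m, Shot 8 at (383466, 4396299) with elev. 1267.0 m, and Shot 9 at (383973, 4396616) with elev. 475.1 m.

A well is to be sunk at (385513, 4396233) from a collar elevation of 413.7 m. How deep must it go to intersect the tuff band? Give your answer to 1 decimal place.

Two edge vectors: Shot 7→Shot 8 = (-1228, 350, 792.1), Shot 7→Shot 9 = (-721, 667, 0.2).
Normal n = (Shot 7→Shot 8) × (Shot 7→Shot 9) = (-528260.7, -570858.5, -566726).
So ∂z/∂E = −n_x/n_z = −0.932127166 and ∂z/∂N = −n_y/n_z = −1.007291884.
Intercept c from Shot 7: 474.9 + 358583.73 + 4428003.75 = 4787062.38.
At (385513, 4396233): z_contact = −359347.14 − 4428289.82 + 4787062.38 = -574.58 m.
Depth below ground = 413.7 − (-574.58) = 988.3 m.

988.3 m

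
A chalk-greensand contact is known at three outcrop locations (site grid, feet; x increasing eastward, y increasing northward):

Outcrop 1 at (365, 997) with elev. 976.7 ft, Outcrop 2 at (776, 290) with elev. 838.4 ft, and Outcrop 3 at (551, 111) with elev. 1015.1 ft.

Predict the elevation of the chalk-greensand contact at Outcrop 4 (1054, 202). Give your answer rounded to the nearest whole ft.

Let the plane be z = a·x + b·y + c.
Outcrop 2−Outcrop 1: 411a − 707b = −138.3;  Outcrop 3−Outcrop 1: 186a − 886b = 38.4.
Solving gives a = −0.64340, b = −0.17841.
Then c = 976.7 − a·365 − b·997 = 1389.42.
At (1054, 202): z = −678.1 − 36.0 + 1389.42 = 675.2 ft.

675 ft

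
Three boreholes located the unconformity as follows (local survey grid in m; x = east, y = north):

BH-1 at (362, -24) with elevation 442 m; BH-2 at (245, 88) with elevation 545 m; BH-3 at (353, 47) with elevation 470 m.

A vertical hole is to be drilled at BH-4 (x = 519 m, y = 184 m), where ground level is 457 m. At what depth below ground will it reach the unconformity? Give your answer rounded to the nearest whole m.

Let the plane be z = a·x + b·y + c.
BH-2−BH-1: −117a + 112b = 103;  BH-3−BH-1: −9a + 71b = 28.
Solving gives a = −0.57227, b = 0.32182.
Then c = 442 − a·362 − b·-24 = 656.89.
At (519, 184): z_contact = −297.0 + 59.2 + 656.89 = 419.1 m.
Depth below ground = 457 − 419.1 = 38 m.

38 m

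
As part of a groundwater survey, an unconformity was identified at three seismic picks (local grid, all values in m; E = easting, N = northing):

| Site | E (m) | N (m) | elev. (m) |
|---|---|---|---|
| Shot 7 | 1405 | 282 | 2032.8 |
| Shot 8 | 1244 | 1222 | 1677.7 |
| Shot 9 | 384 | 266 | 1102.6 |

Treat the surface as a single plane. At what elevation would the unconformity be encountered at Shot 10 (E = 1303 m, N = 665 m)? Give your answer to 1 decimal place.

Let the plane be z = a·E + b·N + c.
Shot 8−Shot 7: −161a + 940b = −355.1;  Shot 9−Shot 7: −1021a − 16b = −930.2.
Solving gives a = 0.914533, b = −0.221128.
Then c = 2032.8 − a·1405 − b·282 = 810.24.
At (1303, 665): z = 1191.6 − 147.1 + 810.24 = 1854.8 m.

1854.8 m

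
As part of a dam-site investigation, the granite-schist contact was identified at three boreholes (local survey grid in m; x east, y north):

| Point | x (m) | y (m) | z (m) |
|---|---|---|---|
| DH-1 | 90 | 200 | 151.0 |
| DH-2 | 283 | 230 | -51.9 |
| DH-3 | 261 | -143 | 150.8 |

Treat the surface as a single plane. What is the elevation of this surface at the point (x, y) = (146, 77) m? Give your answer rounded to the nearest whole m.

156 m

Let the plane be z = a·x + b·y + c.
DH-2−DH-1: 193a + 30b = −202.9;  DH-3−DH-1: 171a − 343b = −0.2.
Solving gives a = −0.97577, b = −0.48588.
Then c = 151 − a·90 − b·200 = 336.00.
At (146, 77): z = −142.5 − 37.4 + 336.00 = 156.1 m.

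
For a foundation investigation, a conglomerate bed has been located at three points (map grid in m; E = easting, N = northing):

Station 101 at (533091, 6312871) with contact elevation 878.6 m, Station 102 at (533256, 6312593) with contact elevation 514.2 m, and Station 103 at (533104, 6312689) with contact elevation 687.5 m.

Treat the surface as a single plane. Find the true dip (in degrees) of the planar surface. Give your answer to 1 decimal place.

Let the plane be z = a·E + b·N + c.
Station 102−Station 101: 165a − 278b = −364.4;  Station 103−Station 101: 13a − 182b = −191.1.
Solving gives a = −0.49951, b = 1.01432.
Gradient magnitude |∇z| = √(a² + b²) = √(0.24951 + 1.02885) = 1.13064.
True dip = arctan(1.13064) = 48.5°, dipping toward SSE (azimuth ≈ 154°).

48.5°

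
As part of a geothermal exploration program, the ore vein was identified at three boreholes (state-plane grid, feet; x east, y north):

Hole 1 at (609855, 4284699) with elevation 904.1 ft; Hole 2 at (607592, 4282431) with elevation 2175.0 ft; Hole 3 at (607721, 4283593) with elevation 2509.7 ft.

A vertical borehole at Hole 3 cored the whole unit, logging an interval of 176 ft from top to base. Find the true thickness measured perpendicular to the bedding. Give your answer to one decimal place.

Let the plane be z = a·x + b·y + c.
Hole 2−Hole 1: −2263a − 2268b = 1270.9;  Hole 3−Hole 1: −2134a − 1106b = 1605.6.
Solving gives a = −0.95672, b = 0.39425.
|∇z| = √(a²+b²) = 1.03477, so dip δ = arctan(1.03477) = 45.98°.
True thickness = vertical thickness × cos δ = 176 × cos 45.98° = 122.3 ft.

122.3 ft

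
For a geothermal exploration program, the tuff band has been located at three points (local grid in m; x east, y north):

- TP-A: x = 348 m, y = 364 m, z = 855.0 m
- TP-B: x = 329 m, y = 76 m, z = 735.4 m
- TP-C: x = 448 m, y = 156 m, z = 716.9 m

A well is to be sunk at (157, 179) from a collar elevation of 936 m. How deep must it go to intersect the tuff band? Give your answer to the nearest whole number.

Let the plane be z = a·x + b·y + c.
TP-B−TP-A: −19a − 288b = −119.6;  TP-C−TP-A: 100a − 208b = −138.1.
Solving gives a = −0.45481, b = 0.44528.
Then c = 855 − a·348 − b·364 = 851.19.
At (157, 179): z_contact = −71.4 + 79.7 + 851.19 = 859.5 m.
Depth below ground = 936 − 859.5 = 77 m.

77 m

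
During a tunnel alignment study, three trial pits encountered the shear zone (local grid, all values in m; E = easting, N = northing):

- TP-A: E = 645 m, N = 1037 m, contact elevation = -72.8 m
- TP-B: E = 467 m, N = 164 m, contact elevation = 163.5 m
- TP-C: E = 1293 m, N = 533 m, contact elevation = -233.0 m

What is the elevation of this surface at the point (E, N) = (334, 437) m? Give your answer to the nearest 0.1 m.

Two edge vectors: TP-A→TP-B = (-178, -873, 236.3), TP-A→TP-C = (648, -504, -160.2).
Normal n = (TP-A→TP-B) × (TP-A→TP-C) = (258949.8, 124606.8, 655416).
So ∂z/∂E = −n_x/n_z = −0.395092 and ∂z/∂N = −n_y/n_z = −0.190119.
Intercept c from TP-A: -72.8 + 254.83 + 197.15 = 379.19.
At (334, 437): z = −132.0 − 83.1 + 379.19 = 164.1 m.

164.1 m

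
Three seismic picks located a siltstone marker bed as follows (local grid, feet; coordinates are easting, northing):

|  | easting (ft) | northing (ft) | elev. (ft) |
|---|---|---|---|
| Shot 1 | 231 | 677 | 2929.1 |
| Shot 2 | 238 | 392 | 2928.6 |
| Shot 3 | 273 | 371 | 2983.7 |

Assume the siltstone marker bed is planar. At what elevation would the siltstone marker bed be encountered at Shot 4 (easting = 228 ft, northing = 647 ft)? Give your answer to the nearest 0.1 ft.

Let the plane be z = a·easting + b·northing + c.
Shot 2−Shot 1: 7a − 285b = −0.5;  Shot 3−Shot 1: 42a − 306b = 54.6.
Solving gives a = 1.59890, b = 0.04103.
Then c = 2929.1 − a·231 − b·677 = 2531.98.
At (228, 647): z = 364.5 + 26.5 + 2531.98 = 2923.1 ft.

2923.1 ft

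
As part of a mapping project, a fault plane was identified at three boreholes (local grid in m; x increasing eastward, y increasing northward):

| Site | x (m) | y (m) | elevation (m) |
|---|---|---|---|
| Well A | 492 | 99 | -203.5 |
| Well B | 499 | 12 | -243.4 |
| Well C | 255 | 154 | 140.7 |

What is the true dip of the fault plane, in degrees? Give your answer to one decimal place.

Two edge vectors: Well A→Well B = (7, -87, -39.9), Well A→Well C = (-237, 55, 344.2).
Normal n = (Well A→Well B) × (Well A→Well C) = (-27750.9, 7046.9, -20234).
So ∂z/∂x = −n_x/n_z = −1.37150 and ∂z/∂y = −n_y/n_z = 0.34827.
Gradient magnitude |∇z| = √(a² + b²) = √(1.88101 + 0.12129) = 1.41503.
True dip = arctan(1.41503) = 54.8°, dipping toward ESE (azimuth ≈ 104°).

54.8°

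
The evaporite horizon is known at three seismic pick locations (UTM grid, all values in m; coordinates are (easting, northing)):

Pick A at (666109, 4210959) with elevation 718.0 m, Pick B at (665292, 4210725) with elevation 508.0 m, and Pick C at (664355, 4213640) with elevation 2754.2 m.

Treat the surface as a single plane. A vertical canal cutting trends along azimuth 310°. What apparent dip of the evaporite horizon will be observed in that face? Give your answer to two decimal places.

Let the plane be z = a·E + b·N + c.
Pick B−Pick A: −817a − 234b = −210;  Pick C−Pick A: −1754a + 2681b = 2036.2.
Solving gives a = 0.03327, b = 0.78126.
Unit vector along 310° is (sin 310°, cos 310°) = (-0.7660, 0.6428).
Slope in that direction = a·(-0.7660) + b·(0.6428) = 0.47670.
Apparent dip = arctan|0.47670| = 25.49° (true dip is 38.0°, so apparent ≤ true as expected).

25.49°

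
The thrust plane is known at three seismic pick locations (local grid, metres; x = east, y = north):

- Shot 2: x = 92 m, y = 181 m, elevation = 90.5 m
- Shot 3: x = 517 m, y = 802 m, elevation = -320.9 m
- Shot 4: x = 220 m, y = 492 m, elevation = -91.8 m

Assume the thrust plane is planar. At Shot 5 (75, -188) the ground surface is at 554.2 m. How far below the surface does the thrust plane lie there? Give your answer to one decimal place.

285.1 m

Two edge vectors: Shot 2→Shot 3 = (425, 621, -411.4), Shot 2→Shot 4 = (128, 311, -182.3).
Normal n = (Shot 2→Shot 3) × (Shot 2→Shot 4) = (14737.1, 24818.3, 52687).
So ∂z/∂x = −n_x/n_z = −0.27971 and ∂z/∂y = −n_y/n_z = −0.47105.
Intercept c from Shot 2: 90.5 + 25.73 + 85.26 = 201.49.
At (75, -188): z_contact = −20.98 + 88.56 + 201.49 = 269.07 m.
Depth below ground = 554.2 − 269.07 = 285.1 m.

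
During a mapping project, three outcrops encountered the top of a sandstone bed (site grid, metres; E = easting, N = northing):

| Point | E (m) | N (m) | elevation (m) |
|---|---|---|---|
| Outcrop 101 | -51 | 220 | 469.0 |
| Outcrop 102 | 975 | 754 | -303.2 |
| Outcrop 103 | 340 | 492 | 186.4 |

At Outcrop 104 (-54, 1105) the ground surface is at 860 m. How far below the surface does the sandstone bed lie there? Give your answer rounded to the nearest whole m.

238 m

Two edge vectors: Outcrop 101→Outcrop 102 = (1026, 534, -772.2), Outcrop 101→Outcrop 103 = (391, 272, -282.6).
Normal n = (Outcrop 101→Outcrop 102) × (Outcrop 101→Outcrop 103) = (59130, -11982.6, 70278).
So ∂z/∂E = −n_x/n_z = −0.84137 and ∂z/∂N = −n_y/n_z = 0.17050.
Intercept c from Outcrop 101: 469 − 42.91 − 37.51 = 388.58.
At (-54, 1105): z_contact = 45.4 + 188.4 + 388.58 = 622.4 m.
Depth below ground = 860 − 622.4 = 238 m.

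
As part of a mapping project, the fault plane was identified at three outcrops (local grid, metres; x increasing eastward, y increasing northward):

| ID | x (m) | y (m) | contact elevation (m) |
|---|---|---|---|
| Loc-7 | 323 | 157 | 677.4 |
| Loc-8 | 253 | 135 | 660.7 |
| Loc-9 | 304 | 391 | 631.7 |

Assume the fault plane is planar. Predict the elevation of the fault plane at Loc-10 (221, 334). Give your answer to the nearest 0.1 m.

617.2 m

Two edge vectors: Loc-7→Loc-8 = (-70, -22, -16.7), Loc-7→Loc-9 = (-19, 234, -45.7).
Normal n = (Loc-7→Loc-8) × (Loc-7→Loc-9) = (4913.2, -2881.7, -16798).
So ∂z/∂x = −n_x/n_z = 0.29249 and ∂z/∂y = −n_y/n_z = −0.17155.
Intercept c from Loc-7: 677.4 − 94.47 + 26.93 = 609.86.
At (221, 334): z = 64.6 − 57.3 + 609.86 = 617.2 m.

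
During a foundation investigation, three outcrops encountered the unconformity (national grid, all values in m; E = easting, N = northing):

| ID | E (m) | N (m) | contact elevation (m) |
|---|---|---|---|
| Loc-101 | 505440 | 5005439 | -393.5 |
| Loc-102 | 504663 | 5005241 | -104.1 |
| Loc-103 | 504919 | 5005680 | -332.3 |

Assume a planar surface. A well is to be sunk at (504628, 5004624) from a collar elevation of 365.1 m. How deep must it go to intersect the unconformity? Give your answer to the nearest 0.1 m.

240.0 m

Two edge vectors: Loc-101→Loc-102 = (-777, -198, 289.4), Loc-101→Loc-103 = (-521, 241, 61.2).
Normal n = (Loc-101→Loc-102) × (Loc-101→Loc-103) = (-81863, -103225, -290415).
So ∂z/∂E = −n_x/n_z = −0.281882823 and ∂z/∂N = −n_y/n_z = −0.355439629.
Intercept c from Loc-101: -393.5 + 142474.85 + 1779131.38 = 1921212.74.
At (504628, 5004624): z_contact = −142245.97 − 1778841.70 + 1921212.74 = 125.07 m.
Depth below ground = 365.1 − 125.07 = 240.0 m.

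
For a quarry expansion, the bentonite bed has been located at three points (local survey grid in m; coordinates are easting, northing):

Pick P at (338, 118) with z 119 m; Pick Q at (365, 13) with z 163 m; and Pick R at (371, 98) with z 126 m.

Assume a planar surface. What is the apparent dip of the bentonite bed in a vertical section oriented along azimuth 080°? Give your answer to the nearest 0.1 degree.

7.1°

Let the plane be z = a·easting + b·northing + c.
Pick Q−Pick P: 27a − 105b = 44;  Pick R−Pick P: 33a − 20b = 7.
Solving gives a = −0.04957, b = −0.43179.
Unit vector along 080° is (sin 80°, cos 80°) = (0.9848, 0.1736).
Slope in that direction = a·(0.9848) + b·(0.1736) = −0.12380.
Apparent dip = arctan|0.12380| = 7.1° (true dip is 23.5°, so apparent ≤ true as expected).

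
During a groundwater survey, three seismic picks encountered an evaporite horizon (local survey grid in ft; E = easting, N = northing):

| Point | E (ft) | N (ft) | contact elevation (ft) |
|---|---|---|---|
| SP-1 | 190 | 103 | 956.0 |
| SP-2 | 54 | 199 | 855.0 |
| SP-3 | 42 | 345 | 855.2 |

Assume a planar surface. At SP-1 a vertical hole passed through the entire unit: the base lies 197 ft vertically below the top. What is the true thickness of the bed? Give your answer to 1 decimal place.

Two edge vectors: SP-1→SP-2 = (-136, 96, -101), SP-1→SP-3 = (-148, 242, -100.8).
Normal n = (SP-1→SP-2) × (SP-1→SP-3) = (14765.2, 1239.2, -18704).
So ∂z/∂E = −n_x/n_z = 0.78941 and ∂z/∂N = −n_y/n_z = 0.06625.
|∇z| = √(a²+b²) = 0.79219, so dip δ = arctan(0.79219) = 38.39°.
True thickness = vertical thickness × cos δ = 197 × cos 38.39° = 154.4 ft.

154.4 ft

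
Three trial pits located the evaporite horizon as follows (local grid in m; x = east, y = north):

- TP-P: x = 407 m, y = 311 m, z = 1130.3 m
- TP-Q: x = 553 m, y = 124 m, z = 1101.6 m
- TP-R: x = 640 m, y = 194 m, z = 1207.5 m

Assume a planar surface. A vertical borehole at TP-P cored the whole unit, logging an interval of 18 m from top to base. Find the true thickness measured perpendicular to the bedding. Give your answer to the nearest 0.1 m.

13.0 m

Two edge vectors: TP-P→TP-Q = (146, -187, -28.7), TP-P→TP-R = (233, -117, 77.2).
Normal n = (TP-P→TP-Q) × (TP-P→TP-R) = (-17794.3, -17958.3, 26489).
So ∂z/∂x = −n_x/n_z = 0.67176 and ∂z/∂y = −n_y/n_z = 0.67795.
|∇z| = √(a²+b²) = 0.95440, so dip δ = arctan(0.95440) = 43.66°.
True thickness = vertical thickness × cos δ = 18 × cos 43.66° = 13.0 m.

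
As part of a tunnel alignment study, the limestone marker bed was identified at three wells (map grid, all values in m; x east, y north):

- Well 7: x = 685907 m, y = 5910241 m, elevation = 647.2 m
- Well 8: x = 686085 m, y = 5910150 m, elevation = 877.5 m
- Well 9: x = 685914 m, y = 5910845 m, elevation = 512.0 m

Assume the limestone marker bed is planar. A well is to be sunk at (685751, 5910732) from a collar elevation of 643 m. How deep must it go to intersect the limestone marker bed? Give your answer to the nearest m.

295 m

Let the plane be z = a·x + b·y + c.
Well 8−Well 7: 178a − 91b = 230.3;  Well 9−Well 7: 7a + 604b = −135.2.
Solving gives a = 1.17243803, b = −0.23742892.
Then c = 647.2 − a·685907 − b·5910241 = 599725.87.
At (685751, 5910732): z_contact = 804000.5 − 1403378.7 + 599725.87 = 347.7 m.
Depth below ground = 643 − 347.7 = 295 m.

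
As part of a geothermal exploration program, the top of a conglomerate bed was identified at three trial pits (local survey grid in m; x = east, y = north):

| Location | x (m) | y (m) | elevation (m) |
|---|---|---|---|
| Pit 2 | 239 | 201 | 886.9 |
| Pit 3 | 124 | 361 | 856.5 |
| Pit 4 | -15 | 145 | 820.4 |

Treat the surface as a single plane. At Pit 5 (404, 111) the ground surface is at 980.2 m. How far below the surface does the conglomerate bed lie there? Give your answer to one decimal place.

49.9 m

Let the plane be z = a·x + b·y + c.
Pit 3−Pit 2: −115a + 160b = −30.4;  Pit 4−Pit 2: −254a − 56b = −66.5.
Solving gives a = 0.26216, b = −0.00157.
Then c = 886.9 − a·239 − b·201 = 824.56.
At (404, 111): z_contact = 105.91 − 0.17 + 824.56 = 930.30 m.
Depth below ground = 980.2 − 930.30 = 49.9 m.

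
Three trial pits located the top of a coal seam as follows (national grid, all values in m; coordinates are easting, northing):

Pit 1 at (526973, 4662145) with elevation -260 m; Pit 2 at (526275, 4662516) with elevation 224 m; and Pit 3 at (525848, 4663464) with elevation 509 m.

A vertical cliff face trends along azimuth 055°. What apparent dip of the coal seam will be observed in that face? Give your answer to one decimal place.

30.3°

Two edge vectors: Pit 1→Pit 2 = (-698, 371, 484), Pit 1→Pit 3 = (-1125, 1319, 769).
Normal n = (Pit 1→Pit 2) × (Pit 1→Pit 3) = (-353097, -7738, -503287).
So ∂z/∂easting = −n_x/n_z = −0.70158 and ∂z/∂northing = −n_y/n_z = −0.01537.
Unit vector along 055° is (sin 55°, cos 55°) = (0.8192, 0.5736).
Slope in that direction = a·(0.8192) + b·(0.5736) = −0.58352.
Apparent dip = arctan|0.58352| = 30.3° (true dip is 35.1°, so apparent ≤ true as expected).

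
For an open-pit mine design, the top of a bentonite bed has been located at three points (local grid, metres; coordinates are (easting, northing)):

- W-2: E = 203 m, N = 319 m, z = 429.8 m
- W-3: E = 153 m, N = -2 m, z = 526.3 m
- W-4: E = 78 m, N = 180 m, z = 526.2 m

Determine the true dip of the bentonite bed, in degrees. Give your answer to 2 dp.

29.76°

Let the plane be z = a·E + b·N + c.
W-3−W-2: −50a − 321b = 96.5;  W-4−W-2: −125a − 139b = 96.4.
Solving gives a = −0.52844, b = −0.21831.
Gradient magnitude |∇z| = √(a² + b²) = √(0.27925 + 0.04766) = 0.57176.
True dip = arctan(0.57176) = 29.76°, dipping toward ENE (azimuth ≈ 068°).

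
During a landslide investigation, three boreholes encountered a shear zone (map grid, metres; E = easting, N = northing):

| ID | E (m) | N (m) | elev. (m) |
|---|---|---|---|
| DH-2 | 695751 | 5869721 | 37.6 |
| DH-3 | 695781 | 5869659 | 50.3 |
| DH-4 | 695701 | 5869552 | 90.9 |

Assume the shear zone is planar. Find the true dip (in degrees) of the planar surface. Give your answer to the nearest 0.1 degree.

17.1°

Two edge vectors: DH-2→DH-3 = (30, -62, 12.7), DH-2→DH-4 = (-50, -169, 53.3).
Normal n = (DH-2→DH-3) × (DH-2→DH-4) = (-1158.3, -2234, -8170).
So ∂z/∂E = −n_x/n_z = −0.14177 and ∂z/∂N = −n_y/n_z = −0.27344.
Gradient magnitude |∇z| = √(a² + b²) = √(0.02010 + 0.07477) = 0.30801.
True dip = arctan(0.30801) = 17.1°, dipping toward NNE (azimuth ≈ 027°).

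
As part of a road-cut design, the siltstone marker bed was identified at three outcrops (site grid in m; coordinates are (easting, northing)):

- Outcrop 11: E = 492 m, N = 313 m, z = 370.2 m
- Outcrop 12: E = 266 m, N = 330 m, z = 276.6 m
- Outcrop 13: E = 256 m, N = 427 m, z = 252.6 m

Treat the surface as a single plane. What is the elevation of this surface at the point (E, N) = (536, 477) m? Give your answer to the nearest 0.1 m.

353.9 m

Two edge vectors: Outcrop 11→Outcrop 12 = (-226, 17, -93.6), Outcrop 11→Outcrop 13 = (-236, 114, -117.6).
Normal n = (Outcrop 11→Outcrop 12) × (Outcrop 11→Outcrop 13) = (8671.2, -4488, -21752).
So ∂z/∂E = −n_x/n_z = 0.39864 and ∂z/∂N = −n_y/n_z = −0.20633.
Intercept c from Outcrop 11: 370.2 − 196.13 + 64.58 = 238.65.
At (536, 477): z = 213.7 − 98.4 + 238.65 = 353.9 m.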